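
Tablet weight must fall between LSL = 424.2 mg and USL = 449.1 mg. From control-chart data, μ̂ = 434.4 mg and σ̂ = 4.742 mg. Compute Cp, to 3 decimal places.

0.875

Cp = (USL − LSL) / (6σ̂) = (449.1 − 424.2) / (6 × 4.742) = 24.9000 / 28.4520 = 0.8752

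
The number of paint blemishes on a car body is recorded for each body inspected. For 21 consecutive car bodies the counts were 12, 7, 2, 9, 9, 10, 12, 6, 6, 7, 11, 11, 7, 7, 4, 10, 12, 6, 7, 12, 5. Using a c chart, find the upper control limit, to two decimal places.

16.78

c̄ = (12 + 7 + 2 + 9 + 9 + 10 + 12 + 6 + 6 + 7 + 11 + 11 + 7 + 7 + 4 + 10 + 12 + 6 + 7 + 12 + 5) / 21 = 172 / 21 = 8.1905
UCL = c̄ + 3√c̄ = 8.1905 + 3 × √8.1905 = 8.1905 + 3 × 2.8619 = 16.7762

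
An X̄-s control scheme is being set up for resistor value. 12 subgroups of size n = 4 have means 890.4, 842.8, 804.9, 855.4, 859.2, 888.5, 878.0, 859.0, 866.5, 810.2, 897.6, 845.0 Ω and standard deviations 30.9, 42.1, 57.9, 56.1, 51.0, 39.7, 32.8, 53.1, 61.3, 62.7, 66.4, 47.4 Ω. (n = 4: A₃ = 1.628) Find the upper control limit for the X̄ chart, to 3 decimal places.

X̄̄ = (890.4 + 842.8 + 804.9 + 855.4 + 859.2 + 888.5 + 878.0 + 859.0 + 866.5 + 810.2 + 897.6 + 845.0) / 12 = 858.1250
s̄ = (30.9 + 42.1 + 57.9 + 56.1 + 51.0 + 39.7 + 32.8 + 53.1 + 61.3 + 62.7 + 66.4 + 47.4) / 12 = 50.1167
UCL = X̄̄ + A₃·s̄ = 858.1250 + 1.628 × 50.1167 = 939.7149

939.715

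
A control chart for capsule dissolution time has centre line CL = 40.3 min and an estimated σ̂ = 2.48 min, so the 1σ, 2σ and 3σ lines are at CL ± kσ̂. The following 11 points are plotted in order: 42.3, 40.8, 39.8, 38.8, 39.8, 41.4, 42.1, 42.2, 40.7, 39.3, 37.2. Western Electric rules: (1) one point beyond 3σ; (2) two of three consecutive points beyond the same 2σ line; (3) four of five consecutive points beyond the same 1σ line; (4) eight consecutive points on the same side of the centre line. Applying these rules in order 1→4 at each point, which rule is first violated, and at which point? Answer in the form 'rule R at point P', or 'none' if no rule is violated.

Zone of each point (C = within 1σ̂, B = 1σ̂–2σ̂, A = 2σ̂–3σ̂, * = beyond 3σ̂; sign = side of CL): 1:+C, 2:+C, 3:-C, 4:-C, 5:-C, 6:+C, 7:+C, 8:+C, 9:+C, 10:-C, 11:-B
No rule fires across all 11 points.

none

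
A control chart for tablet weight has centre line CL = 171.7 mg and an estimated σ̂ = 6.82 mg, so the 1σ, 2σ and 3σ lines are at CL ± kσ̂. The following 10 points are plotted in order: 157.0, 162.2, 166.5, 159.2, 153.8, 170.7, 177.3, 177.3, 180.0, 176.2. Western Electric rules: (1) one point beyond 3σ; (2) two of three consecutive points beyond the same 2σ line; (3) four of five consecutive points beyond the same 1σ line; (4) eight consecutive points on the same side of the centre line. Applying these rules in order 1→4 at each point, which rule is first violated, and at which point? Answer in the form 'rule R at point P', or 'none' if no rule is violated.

rule 3 at point 5

Zone of each point (C = within 1σ̂, B = 1σ̂–2σ̂, A = 2σ̂–3σ̂, * = beyond 3σ̂; sign = side of CL): 1:-A, 2:-B, 3:-C, 4:-B, 5:-A, 6:-C, 7:+C, 8:+C, 9:+B, 10:+C
Rule 3 (four of five consecutive points beyond the same 1σ limit) is satisfied at point 5.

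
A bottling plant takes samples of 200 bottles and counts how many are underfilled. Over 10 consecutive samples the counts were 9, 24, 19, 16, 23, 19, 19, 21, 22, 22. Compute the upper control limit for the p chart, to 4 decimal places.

p̄ = Σdᵢ / (k·n) = 194 / (10 × 200) = 0.09700
UCL = p̄ + 3·√(p̄(1−p̄)/n) = 0.09700 + 3 × √(0.09700×0.90300/200) = 0.09700 + 3 × 0.02093 = 0.15978

0.1598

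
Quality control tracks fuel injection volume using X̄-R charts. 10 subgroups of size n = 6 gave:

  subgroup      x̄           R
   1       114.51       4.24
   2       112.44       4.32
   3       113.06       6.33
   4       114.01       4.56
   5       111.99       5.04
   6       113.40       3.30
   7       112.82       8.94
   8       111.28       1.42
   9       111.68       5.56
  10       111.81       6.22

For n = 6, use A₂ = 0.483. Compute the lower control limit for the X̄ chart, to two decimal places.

X̄̄ = (114.51 + 112.44 + 113.06 + 114.01 + 111.99 + 113.40 + 112.82 + 111.28 + 111.68 + 111.81) / 10 = 1127.0000 / 10 = 112.7000
R̄ = (4.24 + 4.32 + 6.33 + 4.56 + 5.04 + 3.30 + 8.94 + 1.42 + 5.56 + 6.22) / 10 = 49.9300 / 10 = 4.9930
LCL = X̄̄ − A₂·R̄ = 112.7000 − 0.483 × 4.9930 = 110.2884

110.29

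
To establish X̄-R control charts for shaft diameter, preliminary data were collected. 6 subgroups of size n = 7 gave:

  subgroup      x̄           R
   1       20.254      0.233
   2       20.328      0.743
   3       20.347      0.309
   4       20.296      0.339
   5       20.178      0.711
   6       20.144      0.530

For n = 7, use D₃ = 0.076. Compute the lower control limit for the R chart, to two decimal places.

R̄ = (0.233 + 0.743 + 0.309 + 0.339 + 0.711 + 0.530) / 6 = 2.8650 / 6 = 0.4775
LCL_R = D₃·R̄ = 0.076 × 0.4775 = 0.0363

0.04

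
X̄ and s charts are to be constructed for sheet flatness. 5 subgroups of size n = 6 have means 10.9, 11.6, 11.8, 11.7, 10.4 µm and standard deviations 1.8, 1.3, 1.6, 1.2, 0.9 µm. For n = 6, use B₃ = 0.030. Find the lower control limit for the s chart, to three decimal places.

s̄ = (1.8 + 1.3 + 1.6 + 1.2 + 0.9) / 5 = 1.3600
LCL_s = B₃·s̄ = 0.030 × 1.3600 = 0.0408

0.041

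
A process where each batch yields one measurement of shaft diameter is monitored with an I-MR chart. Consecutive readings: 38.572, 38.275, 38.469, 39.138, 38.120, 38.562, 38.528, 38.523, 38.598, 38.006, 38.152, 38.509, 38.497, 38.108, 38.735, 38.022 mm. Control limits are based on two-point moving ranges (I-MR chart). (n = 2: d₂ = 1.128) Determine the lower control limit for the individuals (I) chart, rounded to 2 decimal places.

X̄ = (38.572 + 38.275 + 38.469 + 39.138 + 38.120 + 38.562 + 38.528 + 38.523 + 38.598 + 38.006 + 38.152 + 38.509 + 38.497 + 38.108 + 38.735 + 38.022) / 16 = 38.4259
Moving ranges: 0.297, 0.194, 0.669, 1.018, 0.442, 0.034, 0.005, 0.075, 0.592, 0.146, 0.357, 0.012, 0.389, 0.627, 0.713; M̄R̄ = 5.5700 / 15 = 0.3713
LCL = X̄ − 3·M̄R̄/d₂ = 38.4259 − 3 × 0.3713 / 1.128 = 37.4383

37.44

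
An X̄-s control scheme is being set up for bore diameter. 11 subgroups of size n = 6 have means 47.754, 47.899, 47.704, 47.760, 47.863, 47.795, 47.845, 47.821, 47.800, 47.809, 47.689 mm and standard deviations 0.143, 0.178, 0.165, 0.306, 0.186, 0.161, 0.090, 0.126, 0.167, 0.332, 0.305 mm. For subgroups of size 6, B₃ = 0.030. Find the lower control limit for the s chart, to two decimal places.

s̄ = (0.143 + 0.178 + 0.165 + 0.306 + 0.186 + 0.161 + 0.090 + 0.126 + 0.167 + 0.332 + 0.305) / 11 = 0.1963
LCL_s = B₃·s̄ = 0.030 × 0.1963 = 0.0059

0.01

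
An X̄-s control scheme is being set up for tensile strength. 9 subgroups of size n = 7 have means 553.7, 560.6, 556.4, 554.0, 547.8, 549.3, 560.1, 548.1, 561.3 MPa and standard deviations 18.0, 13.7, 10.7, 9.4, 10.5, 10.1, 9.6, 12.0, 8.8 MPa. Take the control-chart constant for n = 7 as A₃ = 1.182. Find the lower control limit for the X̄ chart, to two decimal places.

541.09

X̄̄ = (553.7 + 560.6 + 556.4 + 554.0 + 547.8 + 549.3 + 560.1 + 548.1 + 561.3) / 9 = 554.5889
s̄ = (18.0 + 13.7 + 10.7 + 9.4 + 10.5 + 10.1 + 9.6 + 12.0 + 8.8) / 9 = 11.4222
LCL = X̄̄ − A₃·s̄ = 554.5889 − 1.182 × 11.4222 = 541.0878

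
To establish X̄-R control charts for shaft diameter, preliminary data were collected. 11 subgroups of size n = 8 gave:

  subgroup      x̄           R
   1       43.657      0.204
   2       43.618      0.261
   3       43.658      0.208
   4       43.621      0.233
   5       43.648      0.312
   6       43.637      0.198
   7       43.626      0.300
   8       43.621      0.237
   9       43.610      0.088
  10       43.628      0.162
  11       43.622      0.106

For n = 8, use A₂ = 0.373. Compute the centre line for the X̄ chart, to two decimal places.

X̄̄ = (43.657 + 43.618 + 43.658 + 43.621 + 43.648 + 43.637 + 43.626 + 43.621 + 43.610 + 43.628 + 43.622) / 11 = 479.9460 / 11 = 43.6315
CL = X̄̄ = 43.6315

43.63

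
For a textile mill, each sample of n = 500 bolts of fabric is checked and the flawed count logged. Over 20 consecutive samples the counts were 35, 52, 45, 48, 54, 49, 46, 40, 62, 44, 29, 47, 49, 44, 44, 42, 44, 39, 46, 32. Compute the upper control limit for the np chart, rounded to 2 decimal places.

63.66

p̄ = Σdᵢ / (k·n) = 891 / (20 × 500) = 0.08910
UCL = np̄ + 3·√(np̄(1−p̄)) = 44.5500 + 3 × √(44.5500×0.91090) = 44.5500 + 3 × 6.3703 = 63.6609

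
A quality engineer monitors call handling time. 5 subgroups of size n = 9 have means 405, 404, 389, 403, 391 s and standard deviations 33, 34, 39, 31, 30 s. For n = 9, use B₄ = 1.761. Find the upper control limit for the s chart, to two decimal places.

s̄ = (33 + 34 + 39 + 31 + 30) / 5 = 33.4000
UCL_s = B₄·s̄ = 1.761 × 33.4000 = 58.8174

58.82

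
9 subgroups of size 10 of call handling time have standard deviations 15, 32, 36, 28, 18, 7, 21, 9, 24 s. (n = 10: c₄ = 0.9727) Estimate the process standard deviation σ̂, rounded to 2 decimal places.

21.70

s̄ = (15 + 32 + 36 + 28 + 18 + 7 + 21 + 9 + 24) / 9 = 21.1111
σ̂ = s̄ / c₄ = 21.1111 / 0.9727 = 21.7036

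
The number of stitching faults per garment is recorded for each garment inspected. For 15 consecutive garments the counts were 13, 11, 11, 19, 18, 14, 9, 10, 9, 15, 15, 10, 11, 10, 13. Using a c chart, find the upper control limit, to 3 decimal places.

c̄ = (13 + 11 + 11 + 19 + 18 + 14 + 9 + 10 + 9 + 15 + 15 + 10 + 11 + 10 + 13) / 15 = 188 / 15 = 12.5333
UCL = c̄ + 3√c̄ = 12.5333 + 3 × √12.5333 = 12.5333 + 3 × 3.5402 = 23.1541

23.154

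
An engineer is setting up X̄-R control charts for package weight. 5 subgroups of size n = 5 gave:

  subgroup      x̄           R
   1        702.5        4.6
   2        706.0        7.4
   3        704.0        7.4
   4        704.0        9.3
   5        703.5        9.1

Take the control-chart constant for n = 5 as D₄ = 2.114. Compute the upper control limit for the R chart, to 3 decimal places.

R̄ = (4.6 + 7.4 + 7.4 + 9.3 + 9.1) / 5 = 37.8000 / 5 = 7.5600
UCL_R = D₄·R̄ = 2.114 × 7.5600 = 15.9818

15.982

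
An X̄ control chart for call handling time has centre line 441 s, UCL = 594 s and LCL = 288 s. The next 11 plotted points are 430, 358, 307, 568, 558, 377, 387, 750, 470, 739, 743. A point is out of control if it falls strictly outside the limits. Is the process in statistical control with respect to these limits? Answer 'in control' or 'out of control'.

Compare each point to [288, 594]: sample 8 = 750 > UCL; sample 10 = 739 > UCL; sample 11 = 743 > UCL.

out of control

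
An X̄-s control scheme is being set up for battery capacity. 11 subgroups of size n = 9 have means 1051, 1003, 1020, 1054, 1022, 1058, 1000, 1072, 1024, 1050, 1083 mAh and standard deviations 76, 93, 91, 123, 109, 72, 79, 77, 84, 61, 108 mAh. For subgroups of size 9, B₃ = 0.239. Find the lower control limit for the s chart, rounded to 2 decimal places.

s̄ = (76 + 93 + 91 + 123 + 109 + 72 + 79 + 77 + 84 + 61 + 108) / 11 = 88.4545
LCL_s = B₃·s̄ = 0.239 × 88.4545 = 21.1406

21.14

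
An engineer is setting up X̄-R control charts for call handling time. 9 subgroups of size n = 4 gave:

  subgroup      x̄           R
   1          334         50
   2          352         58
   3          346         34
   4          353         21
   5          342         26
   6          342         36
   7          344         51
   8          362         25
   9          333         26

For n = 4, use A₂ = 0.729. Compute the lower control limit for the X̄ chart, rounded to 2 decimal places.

318.85

X̄̄ = (334 + 352 + 346 + 353 + 342 + 342 + 344 + 362 + 333) / 9 = 3108.0000 / 9 = 345.3333
R̄ = (50 + 58 + 34 + 21 + 26 + 36 + 51 + 25 + 26) / 9 = 327.0000 / 9 = 36.3333
LCL = X̄̄ − A₂·R̄ = 345.3333 − 0.729 × 36.3333 = 318.8463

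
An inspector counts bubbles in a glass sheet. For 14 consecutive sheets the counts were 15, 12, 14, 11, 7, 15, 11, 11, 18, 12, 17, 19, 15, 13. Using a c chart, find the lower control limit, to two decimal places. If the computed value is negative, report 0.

2.52

c̄ = (15 + 12 + 14 + 11 + 7 + 15 + 11 + 11 + 18 + 12 + 17 + 19 + 15 + 13) / 14 = 190 / 14 = 13.5714
LCL = c̄ − 3√c̄ = 13.5714 − 3 × 3.6839 = 2.5196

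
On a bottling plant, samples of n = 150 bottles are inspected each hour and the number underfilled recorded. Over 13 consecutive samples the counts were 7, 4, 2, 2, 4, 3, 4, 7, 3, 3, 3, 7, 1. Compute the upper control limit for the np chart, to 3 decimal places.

9.654

p̄ = Σdᵢ / (k·n) = 50 / (13 × 150) = 0.02564
UCL = np̄ + 3·√(np̄(1−p̄)) = 3.8462 + 3 × √(3.8462×0.97436) = 3.8462 + 3 × 1.9359 = 9.6537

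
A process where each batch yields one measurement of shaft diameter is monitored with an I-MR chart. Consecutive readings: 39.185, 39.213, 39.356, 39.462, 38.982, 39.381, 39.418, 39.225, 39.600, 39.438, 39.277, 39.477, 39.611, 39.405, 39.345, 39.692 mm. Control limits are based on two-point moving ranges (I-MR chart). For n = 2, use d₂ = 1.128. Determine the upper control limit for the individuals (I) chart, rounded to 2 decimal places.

39.92

X̄ = (39.185 + 39.213 + 39.356 + 39.462 + 38.982 + 39.381 + 39.418 + 39.225 + 39.600 + 39.438 + 39.277 + 39.477 + 39.611 + 39.405 + 39.345 + 39.692) / 16 = 39.3792
Moving ranges: 0.028, 0.143, 0.106, 0.480, 0.399, 0.037, 0.193, 0.375, 0.162, 0.161, 0.200, 0.134, 0.206, 0.060, 0.347; M̄R̄ = 3.0310 / 15 = 0.2021
UCL = X̄ + 3·M̄R̄/d₂ = 39.3792 + 3 × 0.2021 / 1.128 = 39.9166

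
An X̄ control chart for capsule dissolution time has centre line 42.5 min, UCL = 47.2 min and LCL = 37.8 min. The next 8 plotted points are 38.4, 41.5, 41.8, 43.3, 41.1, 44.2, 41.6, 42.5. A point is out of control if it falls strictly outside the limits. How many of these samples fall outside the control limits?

0

All 8 points lie within [37.8, 47.2].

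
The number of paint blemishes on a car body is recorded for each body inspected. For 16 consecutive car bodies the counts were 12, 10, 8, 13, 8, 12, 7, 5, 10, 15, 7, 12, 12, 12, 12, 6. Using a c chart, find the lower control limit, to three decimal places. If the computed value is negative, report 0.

c̄ = (12 + 10 + 8 + 13 + 8 + 12 + 7 + 5 + 10 + 15 + 7 + 12 + 12 + 12 + 12 + 6) / 16 = 161 / 16 = 10.0625
LCL = c̄ − 3√c̄ = 10.0625 − 3 × 3.1721 = 0.5461

0.546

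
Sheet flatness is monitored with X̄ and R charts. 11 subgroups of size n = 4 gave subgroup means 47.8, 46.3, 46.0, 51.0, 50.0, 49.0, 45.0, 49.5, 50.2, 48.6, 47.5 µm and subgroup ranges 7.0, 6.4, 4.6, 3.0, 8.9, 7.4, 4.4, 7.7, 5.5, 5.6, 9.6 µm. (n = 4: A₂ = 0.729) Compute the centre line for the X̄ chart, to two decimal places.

X̄̄ = (47.8 + 46.3 + 46.0 + 51.0 + 50.0 + 49.0 + 45.0 + 49.5 + 50.2 + 48.6 + 47.5) / 11 = 530.9000 / 11 = 48.2636
CL = X̄̄ = 48.2636

48.26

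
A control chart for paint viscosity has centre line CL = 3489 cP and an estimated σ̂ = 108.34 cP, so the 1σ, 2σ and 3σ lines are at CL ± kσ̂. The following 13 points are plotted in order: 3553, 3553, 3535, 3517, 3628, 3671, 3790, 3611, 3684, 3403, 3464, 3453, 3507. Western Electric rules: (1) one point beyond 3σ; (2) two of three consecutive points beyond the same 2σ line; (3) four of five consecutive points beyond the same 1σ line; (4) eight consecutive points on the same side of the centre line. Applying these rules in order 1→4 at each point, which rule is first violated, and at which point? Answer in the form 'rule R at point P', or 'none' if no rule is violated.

Zone of each point (C = within 1σ̂, B = 1σ̂–2σ̂, A = 2σ̂–3σ̂, * = beyond 3σ̂; sign = side of CL): 1:+C, 2:+C, 3:+C, 4:+C, 5:+B, 6:+B, 7:+A, 8:+B, 9:+B, 10:-C, 11:-C, 12:-C, 13:+C
Rule 3 (four of five consecutive points beyond the same 1σ limit) is satisfied at point 8.

rule 3 at point 8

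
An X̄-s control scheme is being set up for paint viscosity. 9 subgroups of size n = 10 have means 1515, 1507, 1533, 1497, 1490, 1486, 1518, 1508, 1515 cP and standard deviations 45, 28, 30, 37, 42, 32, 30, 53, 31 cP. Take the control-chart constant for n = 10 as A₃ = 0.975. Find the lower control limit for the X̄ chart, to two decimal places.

1472.13

X̄̄ = (1515 + 1507 + 1533 + 1497 + 1490 + 1486 + 1518 + 1508 + 1515) / 9 = 1507.6667
s̄ = (45 + 28 + 30 + 37 + 42 + 32 + 30 + 53 + 31) / 9 = 36.4444
LCL = X̄̄ − A₃·s̄ = 1507.6667 − 0.975 × 36.4444 = 1472.1333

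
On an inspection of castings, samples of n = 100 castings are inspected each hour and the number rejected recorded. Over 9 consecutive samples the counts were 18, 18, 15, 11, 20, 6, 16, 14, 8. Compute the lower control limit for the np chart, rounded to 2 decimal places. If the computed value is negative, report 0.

p̄ = Σdᵢ / (k·n) = 126 / (9 × 100) = 0.14000
LCL = np̄ − 3·√(np̄(1−p̄)) = 14.0000 − 3 × 3.4699 = 3.5904

3.59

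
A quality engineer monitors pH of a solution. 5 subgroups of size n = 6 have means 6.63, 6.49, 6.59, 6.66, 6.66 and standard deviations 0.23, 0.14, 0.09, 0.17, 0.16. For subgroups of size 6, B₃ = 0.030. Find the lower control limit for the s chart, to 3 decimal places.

0.005

s̄ = (0.23 + 0.14 + 0.09 + 0.17 + 0.16) / 5 = 0.1580
LCL_s = B₃·s̄ = 0.030 × 0.1580 = 0.0047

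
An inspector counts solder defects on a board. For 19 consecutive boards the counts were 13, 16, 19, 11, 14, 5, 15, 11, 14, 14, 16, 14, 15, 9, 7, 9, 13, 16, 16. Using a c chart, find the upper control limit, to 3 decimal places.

c̄ = (13 + 16 + 19 + 11 + 14 + 5 + 15 + 11 + 14 + 14 + 16 + 14 + 15 + 9 + 7 + 9 + 13 + 16 + 16) / 19 = 247 / 19 = 13.0000
UCL = c̄ + 3√c̄ = 13.0000 + 3 × √13.0000 = 13.0000 + 3 × 3.6056 = 23.8167

23.817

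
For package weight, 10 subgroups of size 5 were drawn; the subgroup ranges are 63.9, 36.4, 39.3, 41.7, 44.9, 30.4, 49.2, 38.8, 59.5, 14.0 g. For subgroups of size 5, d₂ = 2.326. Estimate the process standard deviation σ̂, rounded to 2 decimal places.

R̄ = (63.9 + 36.4 + 39.3 + 41.7 + 44.9 + 30.4 + 49.2 + 38.8 + 59.5 + 14.0) / 10 = 41.8100
σ̂ = R̄ / d₂ = 41.8100 / 2.326 = 17.9751

17.98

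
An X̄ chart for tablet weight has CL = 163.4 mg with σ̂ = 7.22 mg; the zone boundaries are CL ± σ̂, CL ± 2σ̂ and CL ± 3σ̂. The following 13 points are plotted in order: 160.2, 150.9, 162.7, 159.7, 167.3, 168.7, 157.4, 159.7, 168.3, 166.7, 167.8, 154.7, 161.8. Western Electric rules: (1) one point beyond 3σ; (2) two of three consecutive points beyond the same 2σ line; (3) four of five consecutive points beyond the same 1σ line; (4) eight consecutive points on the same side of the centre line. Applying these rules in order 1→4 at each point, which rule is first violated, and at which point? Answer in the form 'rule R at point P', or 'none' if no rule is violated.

Zone of each point (C = within 1σ̂, B = 1σ̂–2σ̂, A = 2σ̂–3σ̂, * = beyond 3σ̂; sign = side of CL): 1:-C, 2:-B, 3:-C, 4:-C, 5:+C, 6:+C, 7:-C, 8:-C, 9:+C, 10:+C, 11:+C, 12:-B, 13:-C
No rule fires across all 13 points.

none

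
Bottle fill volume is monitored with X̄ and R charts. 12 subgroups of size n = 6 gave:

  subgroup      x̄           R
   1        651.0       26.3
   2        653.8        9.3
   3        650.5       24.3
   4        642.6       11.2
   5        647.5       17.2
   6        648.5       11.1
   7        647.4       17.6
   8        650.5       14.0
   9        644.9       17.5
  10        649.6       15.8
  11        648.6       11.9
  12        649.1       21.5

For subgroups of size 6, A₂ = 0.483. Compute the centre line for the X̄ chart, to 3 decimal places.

648.667

X̄̄ = (651.0 + 653.8 + 650.5 + 642.6 + 647.5 + 648.5 + 647.4 + 650.5 + 644.9 + 649.6 + 648.6 + 649.1) / 12 = 7784.0000 / 12 = 648.6667
CL = X̄̄ = 648.6667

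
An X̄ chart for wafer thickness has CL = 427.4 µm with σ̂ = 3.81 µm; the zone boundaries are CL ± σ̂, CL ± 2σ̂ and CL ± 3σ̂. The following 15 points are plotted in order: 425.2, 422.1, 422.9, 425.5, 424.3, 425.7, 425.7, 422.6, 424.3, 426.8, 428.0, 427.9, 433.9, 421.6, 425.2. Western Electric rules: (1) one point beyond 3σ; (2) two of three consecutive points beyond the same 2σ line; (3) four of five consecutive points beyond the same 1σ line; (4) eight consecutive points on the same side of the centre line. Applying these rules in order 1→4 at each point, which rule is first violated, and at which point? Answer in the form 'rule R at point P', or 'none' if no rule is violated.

rule 4 at point 8

Zone of each point (C = within 1σ̂, B = 1σ̂–2σ̂, A = 2σ̂–3σ̂, * = beyond 3σ̂; sign = side of CL): 1:-C, 2:-B, 3:-B, 4:-C, 5:-C, 6:-C, 7:-C, 8:-B, 9:-C, 10:-C, 11:+C, 12:+C, 13:+B, 14:-B, 15:-C
Rule 4 (eight consecutive points on the same side of the centre line) is satisfied at point 8.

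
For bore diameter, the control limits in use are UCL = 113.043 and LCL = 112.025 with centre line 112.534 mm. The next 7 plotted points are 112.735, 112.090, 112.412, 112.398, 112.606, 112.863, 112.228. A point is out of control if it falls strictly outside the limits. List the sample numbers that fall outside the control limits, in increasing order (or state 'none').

none

All 7 points lie within [112.025, 113.043].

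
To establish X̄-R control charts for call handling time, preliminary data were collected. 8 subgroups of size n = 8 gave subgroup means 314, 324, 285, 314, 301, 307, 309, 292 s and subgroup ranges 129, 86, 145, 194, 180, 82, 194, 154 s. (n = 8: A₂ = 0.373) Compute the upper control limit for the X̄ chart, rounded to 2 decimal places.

X̄̄ = (314 + 324 + 285 + 314 + 301 + 307 + 309 + 292) / 8 = 2446.0000 / 8 = 305.7500
R̄ = (129 + 86 + 145 + 194 + 180 + 82 + 194 + 154) / 8 = 1164.0000 / 8 = 145.5000
UCL = X̄̄ + A₂·R̄ = 305.7500 + 0.373 × 145.5000 = 360.0215

360.02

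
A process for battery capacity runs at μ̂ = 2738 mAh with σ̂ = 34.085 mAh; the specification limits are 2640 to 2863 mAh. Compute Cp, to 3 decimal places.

Cp = (USL − LSL) / (6σ̂) = (2863 − 2640) / (6 × 34.085) = 223.0000 / 204.5100 = 1.0904

1.090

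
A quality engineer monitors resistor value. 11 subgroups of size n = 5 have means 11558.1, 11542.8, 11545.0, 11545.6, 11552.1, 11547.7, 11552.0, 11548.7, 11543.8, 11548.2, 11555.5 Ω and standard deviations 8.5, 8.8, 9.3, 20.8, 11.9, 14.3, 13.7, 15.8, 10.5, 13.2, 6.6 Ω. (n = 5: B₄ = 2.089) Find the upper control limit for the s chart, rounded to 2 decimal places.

25.33

s̄ = (8.5 + 8.8 + 9.3 + 20.8 + 11.9 + 14.3 + 13.7 + 15.8 + 10.5 + 13.2 + 6.6) / 11 = 12.1273
UCL_s = B₄·s̄ = 2.089 × 12.1273 = 25.3339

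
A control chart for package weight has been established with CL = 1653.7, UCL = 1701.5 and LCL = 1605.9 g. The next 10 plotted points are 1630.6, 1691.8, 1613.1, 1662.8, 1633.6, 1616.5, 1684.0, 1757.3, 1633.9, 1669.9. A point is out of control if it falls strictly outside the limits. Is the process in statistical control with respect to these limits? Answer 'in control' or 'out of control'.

out of control

Compare each point to [1605.9, 1701.5]: sample 8 = 1757.3 > UCL.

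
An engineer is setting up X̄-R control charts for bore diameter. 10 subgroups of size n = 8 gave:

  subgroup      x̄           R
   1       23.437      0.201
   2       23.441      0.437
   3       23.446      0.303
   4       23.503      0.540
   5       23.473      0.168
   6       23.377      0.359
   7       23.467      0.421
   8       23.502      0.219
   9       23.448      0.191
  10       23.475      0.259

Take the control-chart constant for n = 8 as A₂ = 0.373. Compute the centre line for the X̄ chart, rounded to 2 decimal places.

23.46

X̄̄ = (23.437 + 23.441 + 23.446 + 23.503 + 23.473 + 23.377 + 23.467 + 23.502 + 23.448 + 23.475) / 10 = 234.5690 / 10 = 23.4569
CL = X̄̄ = 23.4569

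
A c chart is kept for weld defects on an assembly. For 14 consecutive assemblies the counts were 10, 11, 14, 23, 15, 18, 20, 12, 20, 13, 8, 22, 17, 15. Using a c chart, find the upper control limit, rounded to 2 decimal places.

c̄ = (10 + 11 + 14 + 23 + 15 + 18 + 20 + 12 + 20 + 13 + 8 + 22 + 17 + 15) / 14 = 218 / 14 = 15.5714
UCL = c̄ + 3√c̄ = 15.5714 + 3 × √15.5714 = 15.5714 + 3 × 3.9461 = 27.4096

27.41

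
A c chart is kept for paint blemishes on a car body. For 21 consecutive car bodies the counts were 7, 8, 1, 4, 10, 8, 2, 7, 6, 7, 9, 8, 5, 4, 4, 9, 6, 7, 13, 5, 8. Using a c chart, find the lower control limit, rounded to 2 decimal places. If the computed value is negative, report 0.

0.00

c̄ = (7 + 8 + 1 + 4 + 10 + 8 + 2 + 7 + 6 + 7 + 9 + 8 + 5 + 4 + 4 + 9 + 6 + 7 + 13 + 5 + 8) / 21 = 138 / 21 = 6.5714
LCL = c̄ − 3√c̄ = 6.5714 − 3 × 2.5635 = -1.1190 → 0 (cannot be negative)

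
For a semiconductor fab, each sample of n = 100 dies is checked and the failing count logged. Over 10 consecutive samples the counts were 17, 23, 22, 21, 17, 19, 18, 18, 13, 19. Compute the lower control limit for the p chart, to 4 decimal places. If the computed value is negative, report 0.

0.0700

p̄ = Σdᵢ / (k·n) = 187 / (10 × 100) = 0.18700
LCL = p̄ − 3·√(p̄(1−p̄)/n) = 0.18700 − 3 × 0.03899 = 0.07003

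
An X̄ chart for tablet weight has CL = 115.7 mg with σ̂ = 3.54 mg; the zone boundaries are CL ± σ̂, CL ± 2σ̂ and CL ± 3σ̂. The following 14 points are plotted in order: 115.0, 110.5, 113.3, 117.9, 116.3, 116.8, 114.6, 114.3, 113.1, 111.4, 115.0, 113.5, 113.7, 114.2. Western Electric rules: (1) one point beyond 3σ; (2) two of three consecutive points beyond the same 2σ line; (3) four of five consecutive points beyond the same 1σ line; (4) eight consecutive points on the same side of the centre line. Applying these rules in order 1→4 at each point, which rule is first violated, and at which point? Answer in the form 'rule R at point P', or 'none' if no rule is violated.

rule 4 at point 14

Zone of each point (C = within 1σ̂, B = 1σ̂–2σ̂, A = 2σ̂–3σ̂, * = beyond 3σ̂; sign = side of CL): 1:-C, 2:-B, 3:-C, 4:+C, 5:+C, 6:+C, 7:-C, 8:-C, 9:-C, 10:-B, 11:-C, 12:-C, 13:-C, 14:-C
Rule 4 (eight consecutive points on the same side of the centre line) is satisfied at point 14.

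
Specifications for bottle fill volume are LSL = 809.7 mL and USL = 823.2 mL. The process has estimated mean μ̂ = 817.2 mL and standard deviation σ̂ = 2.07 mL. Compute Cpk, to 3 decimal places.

Cpu = (USL − μ̂) / (3σ̂) = (823.2 − 817.2) / (3 × 2.07) = 0.9662; Cpl = (μ̂ − LSL) / (3σ̂) = (817.2 − 809.7) / (3 × 2.07) = 1.2077; Cpk = min(Cpu, Cpl) = 0.9662

0.966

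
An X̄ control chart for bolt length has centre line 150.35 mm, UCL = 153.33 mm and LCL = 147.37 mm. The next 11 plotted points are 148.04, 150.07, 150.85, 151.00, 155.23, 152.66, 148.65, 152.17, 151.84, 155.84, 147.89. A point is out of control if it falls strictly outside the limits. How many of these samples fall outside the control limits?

Compare each point to [147.37, 153.33]: sample 5 = 155.23 > UCL; sample 10 = 155.84 > UCL.

2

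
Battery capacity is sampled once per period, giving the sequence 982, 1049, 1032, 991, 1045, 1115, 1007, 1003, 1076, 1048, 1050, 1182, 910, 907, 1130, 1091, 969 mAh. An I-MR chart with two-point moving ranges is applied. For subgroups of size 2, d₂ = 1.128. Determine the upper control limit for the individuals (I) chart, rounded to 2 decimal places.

X̄ = (982 + 1049 + 1032 + 991 + 1045 + 1115 + 1007 + 1003 + 1076 + 1048 + 1050 + 1182 + 910 + 907 + 1130 + 1091 + 969) / 17 = 1034.5294
Moving ranges: 67, 17, 41, 54, 70, 108, 4, 73, 28, 2, 132, 272, 3, 223, 39, 122; M̄R̄ = 1255.0000 / 16 = 78.4375
UCL = X̄ + 3·M̄R̄/d₂ = 1034.5294 + 3 × 78.4375 / 1.128 = 1243.1398

1243.14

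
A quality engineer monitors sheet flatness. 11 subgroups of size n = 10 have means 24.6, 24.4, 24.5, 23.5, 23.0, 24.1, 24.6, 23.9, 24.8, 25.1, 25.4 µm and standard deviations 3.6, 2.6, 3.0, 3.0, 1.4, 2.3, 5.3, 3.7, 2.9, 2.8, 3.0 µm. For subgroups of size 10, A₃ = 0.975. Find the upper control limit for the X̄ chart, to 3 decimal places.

27.333

X̄̄ = (24.6 + 24.4 + 24.5 + 23.5 + 23.0 + 24.1 + 24.6 + 23.9 + 24.8 + 25.1 + 25.4) / 11 = 24.3545
s̄ = (3.6 + 2.6 + 3.0 + 3.0 + 1.4 + 2.3 + 5.3 + 3.7 + 2.9 + 2.8 + 3.0) / 11 = 3.0545
UCL = X̄̄ + A₃·s̄ = 24.3545 + 0.975 × 3.0545 = 27.3327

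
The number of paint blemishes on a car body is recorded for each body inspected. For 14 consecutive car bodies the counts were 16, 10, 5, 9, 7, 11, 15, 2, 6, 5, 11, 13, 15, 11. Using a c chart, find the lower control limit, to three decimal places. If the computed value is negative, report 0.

0.364

c̄ = (16 + 10 + 5 + 9 + 7 + 11 + 15 + 2 + 6 + 5 + 11 + 13 + 15 + 11) / 14 = 136 / 14 = 9.7143
LCL = c̄ − 3√c̄ = 9.7143 − 3 × 3.1168 = 0.3640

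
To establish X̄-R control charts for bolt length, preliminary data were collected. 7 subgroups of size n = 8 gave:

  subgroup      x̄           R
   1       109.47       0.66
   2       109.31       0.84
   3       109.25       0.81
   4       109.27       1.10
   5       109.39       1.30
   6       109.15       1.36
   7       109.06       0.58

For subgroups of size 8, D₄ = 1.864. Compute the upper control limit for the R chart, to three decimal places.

R̄ = (0.66 + 0.84 + 0.81 + 1.10 + 1.30 + 1.36 + 0.58) / 7 = 6.6500 / 7 = 0.9500
UCL_R = D₄·R̄ = 1.864 × 0.9500 = 1.7708

1.771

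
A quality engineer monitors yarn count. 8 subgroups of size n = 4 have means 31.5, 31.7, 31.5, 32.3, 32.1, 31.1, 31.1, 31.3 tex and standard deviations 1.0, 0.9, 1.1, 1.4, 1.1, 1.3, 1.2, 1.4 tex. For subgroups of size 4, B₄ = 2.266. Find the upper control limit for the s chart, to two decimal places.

s̄ = (1.0 + 0.9 + 1.1 + 1.4 + 1.1 + 1.3 + 1.2 + 1.4) / 8 = 1.1750
UCL_s = B₄·s̄ = 2.266 × 1.1750 = 2.6625

2.66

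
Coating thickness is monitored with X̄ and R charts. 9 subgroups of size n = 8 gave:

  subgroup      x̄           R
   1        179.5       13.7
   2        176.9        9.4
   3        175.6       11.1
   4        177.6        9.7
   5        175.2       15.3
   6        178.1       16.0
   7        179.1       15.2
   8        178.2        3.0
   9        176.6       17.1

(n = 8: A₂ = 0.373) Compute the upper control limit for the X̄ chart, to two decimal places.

182.00

X̄̄ = (179.5 + 176.9 + 175.6 + 177.6 + 175.2 + 178.1 + 179.1 + 178.2 + 176.6) / 9 = 1596.8000 / 9 = 177.4222
R̄ = (13.7 + 9.4 + 11.1 + 9.7 + 15.3 + 16.0 + 15.2 + 3.0 + 17.1) / 9 = 110.5000 / 9 = 12.2778
UCL = X̄̄ + A₂·R̄ = 177.4222 + 0.373 × 12.2778 = 182.0018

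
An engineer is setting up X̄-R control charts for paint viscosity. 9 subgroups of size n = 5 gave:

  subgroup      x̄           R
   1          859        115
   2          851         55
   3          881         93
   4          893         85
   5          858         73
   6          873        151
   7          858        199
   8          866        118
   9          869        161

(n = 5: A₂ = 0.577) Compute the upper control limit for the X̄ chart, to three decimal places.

934.872

X̄̄ = (859 + 851 + 881 + 893 + 858 + 873 + 858 + 866 + 869) / 9 = 7808.0000 / 9 = 867.5556
R̄ = (115 + 55 + 93 + 85 + 73 + 151 + 199 + 118 + 161) / 9 = 1050.0000 / 9 = 116.6667
UCL = X̄̄ + A₂·R̄ = 867.5556 + 0.577 × 116.6667 = 934.8722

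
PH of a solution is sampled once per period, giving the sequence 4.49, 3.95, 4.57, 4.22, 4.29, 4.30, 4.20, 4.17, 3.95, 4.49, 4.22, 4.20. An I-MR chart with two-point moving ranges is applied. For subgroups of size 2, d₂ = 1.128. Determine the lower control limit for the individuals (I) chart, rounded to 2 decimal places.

X̄ = (4.49 + 3.95 + 4.57 + 4.22 + 4.29 + 4.30 + 4.20 + 4.17 + 3.95 + 4.49 + 4.22 + 4.20) / 12 = 4.2542
Moving ranges: 0.54, 0.62, 0.35, 0.07, 0.01, 0.10, 0.03, 0.22, 0.54, 0.27, 0.02; M̄R̄ = 2.7700 / 11 = 0.2518
LCL = X̄ − 3·M̄R̄/d₂ = 4.2542 − 3 × 0.2518 / 1.128 = 3.5844

3.58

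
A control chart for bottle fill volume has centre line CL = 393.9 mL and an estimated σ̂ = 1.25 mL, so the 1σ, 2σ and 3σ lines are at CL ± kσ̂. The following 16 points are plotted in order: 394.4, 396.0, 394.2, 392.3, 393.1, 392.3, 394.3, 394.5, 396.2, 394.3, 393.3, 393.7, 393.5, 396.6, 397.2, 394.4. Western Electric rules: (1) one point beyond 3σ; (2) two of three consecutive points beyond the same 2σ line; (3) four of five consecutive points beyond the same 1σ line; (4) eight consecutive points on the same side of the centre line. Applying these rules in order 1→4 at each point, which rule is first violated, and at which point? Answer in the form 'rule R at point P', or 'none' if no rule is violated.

Zone of each point (C = within 1σ̂, B = 1σ̂–2σ̂, A = 2σ̂–3σ̂, * = beyond 3σ̂; sign = side of CL): 1:+C, 2:+B, 3:+C, 4:-B, 5:-C, 6:-B, 7:+C, 8:+C, 9:+B, 10:+C, 11:-C, 12:-C, 13:-C, 14:+A, 15:+A, 16:+C
Rule 2 (two of three consecutive points beyond the same 2σ limit) is satisfied at point 15.

rule 2 at point 15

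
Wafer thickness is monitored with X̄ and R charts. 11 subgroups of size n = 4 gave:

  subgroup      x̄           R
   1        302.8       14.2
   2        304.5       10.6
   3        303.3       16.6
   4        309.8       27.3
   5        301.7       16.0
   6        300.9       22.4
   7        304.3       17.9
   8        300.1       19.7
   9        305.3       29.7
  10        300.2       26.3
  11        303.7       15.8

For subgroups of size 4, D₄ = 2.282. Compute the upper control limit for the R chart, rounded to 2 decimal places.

44.91

R̄ = (14.2 + 10.6 + 16.6 + 27.3 + 16.0 + 22.4 + 17.9 + 19.7 + 29.7 + 26.3 + 15.8) / 11 = 216.5000 / 11 = 19.6818
UCL_R = D₄·R̄ = 2.282 × 19.6818 = 44.9139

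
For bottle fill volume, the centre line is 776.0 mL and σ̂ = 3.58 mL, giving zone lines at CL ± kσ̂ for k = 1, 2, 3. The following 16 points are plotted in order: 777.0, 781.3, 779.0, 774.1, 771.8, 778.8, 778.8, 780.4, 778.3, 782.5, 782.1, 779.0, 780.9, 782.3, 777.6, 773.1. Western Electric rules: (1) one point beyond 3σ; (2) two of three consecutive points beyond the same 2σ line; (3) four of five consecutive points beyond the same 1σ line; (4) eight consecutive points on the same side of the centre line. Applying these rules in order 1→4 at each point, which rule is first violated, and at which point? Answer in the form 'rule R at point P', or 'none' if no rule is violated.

Zone of each point (C = within 1σ̂, B = 1σ̂–2σ̂, A = 2σ̂–3σ̂, * = beyond 3σ̂; sign = side of CL): 1:+C, 2:+B, 3:+C, 4:-C, 5:-B, 6:+C, 7:+C, 8:+B, 9:+C, 10:+B, 11:+B, 12:+C, 13:+B, 14:+B, 15:+C, 16:-C
Rule 4 (eight consecutive points on the same side of the centre line) is satisfied at point 13.

rule 4 at point 13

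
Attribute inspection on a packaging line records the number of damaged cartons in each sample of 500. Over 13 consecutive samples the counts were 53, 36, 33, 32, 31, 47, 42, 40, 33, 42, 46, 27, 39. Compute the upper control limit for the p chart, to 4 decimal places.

p̄ = Σdᵢ / (k·n) = 501 / (13 × 500) = 0.07708
UCL = p̄ + 3·√(p̄(1−p̄)/n) = 0.07708 + 3 × √(0.07708×0.92292/500) = 0.07708 + 3 × 0.01193 = 0.11286

0.1129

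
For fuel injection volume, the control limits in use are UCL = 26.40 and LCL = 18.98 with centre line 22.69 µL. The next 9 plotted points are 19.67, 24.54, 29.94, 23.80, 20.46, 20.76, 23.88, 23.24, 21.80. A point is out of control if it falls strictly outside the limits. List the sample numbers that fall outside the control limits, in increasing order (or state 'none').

3

Compare each point to [18.98, 26.40]: sample 3 = 29.94 > UCL.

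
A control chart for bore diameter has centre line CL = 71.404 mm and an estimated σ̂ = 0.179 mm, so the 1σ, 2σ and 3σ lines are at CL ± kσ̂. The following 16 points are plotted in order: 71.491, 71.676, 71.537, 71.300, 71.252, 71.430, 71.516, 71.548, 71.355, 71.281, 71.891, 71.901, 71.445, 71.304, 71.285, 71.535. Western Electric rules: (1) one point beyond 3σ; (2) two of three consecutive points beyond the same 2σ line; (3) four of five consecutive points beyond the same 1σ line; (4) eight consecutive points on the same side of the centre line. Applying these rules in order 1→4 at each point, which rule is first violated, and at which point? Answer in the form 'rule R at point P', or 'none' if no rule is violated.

Zone of each point (C = within 1σ̂, B = 1σ̂–2σ̂, A = 2σ̂–3σ̂, * = beyond 3σ̂; sign = side of CL): 1:+C, 2:+B, 3:+C, 4:-C, 5:-C, 6:+C, 7:+C, 8:+C, 9:-C, 10:-C, 11:+A, 12:+A, 13:+C, 14:-C, 15:-C, 16:+C
Rule 2 (two of three consecutive points beyond the same 2σ limit) is satisfied at point 12.

rule 2 at point 12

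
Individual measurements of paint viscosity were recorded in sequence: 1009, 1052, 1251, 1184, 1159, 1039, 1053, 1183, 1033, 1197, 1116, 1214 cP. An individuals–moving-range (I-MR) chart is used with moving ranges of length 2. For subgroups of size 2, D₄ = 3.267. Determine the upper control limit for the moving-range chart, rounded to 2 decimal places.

Moving ranges: 43, 199, 67, 25, 120, 14, 130, 150, 164, 81, 98; M̄R̄ = 1091.0000 / 11 = 99.1818
UCL_MR = D₄·M̄R̄ = 3.267 × 99.1818 = 324.0270

324.03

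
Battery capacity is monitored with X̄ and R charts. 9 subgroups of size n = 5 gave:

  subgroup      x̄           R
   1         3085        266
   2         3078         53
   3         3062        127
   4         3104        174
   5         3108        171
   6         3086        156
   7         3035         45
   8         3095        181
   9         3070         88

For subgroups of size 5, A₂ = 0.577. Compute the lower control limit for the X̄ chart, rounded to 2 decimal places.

2999.49

X̄̄ = (3085 + 3078 + 3062 + 3104 + 3108 + 3086 + 3035 + 3095 + 3070) / 9 = 27723.0000 / 9 = 3080.3333
R̄ = (266 + 53 + 127 + 174 + 171 + 156 + 45 + 181 + 88) / 9 = 1261.0000 / 9 = 140.1111
LCL = X̄̄ − A₂·R̄ = 3080.3333 − 0.577 × 140.1111 = 2999.4892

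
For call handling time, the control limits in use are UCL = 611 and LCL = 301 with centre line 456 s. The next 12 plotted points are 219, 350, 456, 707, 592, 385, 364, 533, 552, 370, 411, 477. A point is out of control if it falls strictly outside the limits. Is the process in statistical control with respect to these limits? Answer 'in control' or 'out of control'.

out of control

Compare each point to [301, 611]: sample 1 = 219 < LCL; sample 4 = 707 > UCL.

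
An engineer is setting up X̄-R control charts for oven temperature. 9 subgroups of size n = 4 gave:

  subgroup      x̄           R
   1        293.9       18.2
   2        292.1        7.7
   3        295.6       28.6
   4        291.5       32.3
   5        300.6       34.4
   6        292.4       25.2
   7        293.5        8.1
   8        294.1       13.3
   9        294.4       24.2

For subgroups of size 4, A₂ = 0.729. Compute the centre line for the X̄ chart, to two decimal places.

294.23

X̄̄ = (293.9 + 292.1 + 295.6 + 291.5 + 300.6 + 292.4 + 293.5 + 294.1 + 294.4) / 9 = 2648.1000 / 9 = 294.2333
CL = X̄̄ = 294.2333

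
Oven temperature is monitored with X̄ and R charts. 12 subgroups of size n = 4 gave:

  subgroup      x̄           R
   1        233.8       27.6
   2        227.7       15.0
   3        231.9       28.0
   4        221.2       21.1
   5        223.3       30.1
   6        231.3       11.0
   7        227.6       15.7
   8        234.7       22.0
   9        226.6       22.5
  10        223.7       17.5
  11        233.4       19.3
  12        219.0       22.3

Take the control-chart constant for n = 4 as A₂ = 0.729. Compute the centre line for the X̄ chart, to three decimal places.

X̄̄ = (233.8 + 227.7 + 231.9 + 221.2 + 223.3 + 231.3 + 227.6 + 234.7 + 226.6 + 223.7 + 233.4 + 219.0) / 12 = 2734.2000 / 12 = 227.8500
CL = X̄̄ = 227.8500

227.850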